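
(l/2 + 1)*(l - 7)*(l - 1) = l^3/2 - 3*l^2 - 9*l/2 + 7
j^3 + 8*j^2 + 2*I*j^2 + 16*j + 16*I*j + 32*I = (j + 4)^2*(j + 2*I)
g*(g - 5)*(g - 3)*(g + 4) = g^4 - 4*g^3 - 17*g^2 + 60*g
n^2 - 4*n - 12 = (n - 6)*(n + 2)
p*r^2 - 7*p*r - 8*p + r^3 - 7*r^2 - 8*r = (p + r)*(r - 8)*(r + 1)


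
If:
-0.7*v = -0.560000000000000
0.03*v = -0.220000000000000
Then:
No Solution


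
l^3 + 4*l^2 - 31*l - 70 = (l - 5)*(l + 2)*(l + 7)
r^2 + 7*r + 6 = (r + 1)*(r + 6)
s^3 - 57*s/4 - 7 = (s - 4)*(s + 1/2)*(s + 7/2)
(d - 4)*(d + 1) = d^2 - 3*d - 4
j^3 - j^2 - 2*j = j*(j - 2)*(j + 1)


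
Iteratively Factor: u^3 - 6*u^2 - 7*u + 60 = (u - 5)*(u^2 - u - 12) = (u - 5)*(u + 3)*(u - 4)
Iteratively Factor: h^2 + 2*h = (h)*(h + 2)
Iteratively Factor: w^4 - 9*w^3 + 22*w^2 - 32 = (w + 1)*(w^3 - 10*w^2 + 32*w - 32) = (w - 4)*(w + 1)*(w^2 - 6*w + 8) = (w - 4)*(w - 2)*(w + 1)*(w - 4)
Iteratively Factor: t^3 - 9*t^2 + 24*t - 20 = (t - 5)*(t^2 - 4*t + 4) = (t - 5)*(t - 2)*(t - 2)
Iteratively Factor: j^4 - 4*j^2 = (j)*(j^3 - 4*j) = j^2*(j^2 - 4) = j^2*(j - 2)*(j + 2)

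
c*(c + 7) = c^2 + 7*c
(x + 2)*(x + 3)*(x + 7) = x^3 + 12*x^2 + 41*x + 42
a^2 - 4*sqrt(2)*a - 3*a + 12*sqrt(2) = (a - 3)*(a - 4*sqrt(2))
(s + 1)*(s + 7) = s^2 + 8*s + 7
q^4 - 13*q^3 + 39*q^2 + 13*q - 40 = (q - 8)*(q - 5)*(q - 1)*(q + 1)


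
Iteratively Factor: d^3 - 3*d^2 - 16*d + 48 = (d - 4)*(d^2 + d - 12) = (d - 4)*(d + 4)*(d - 3)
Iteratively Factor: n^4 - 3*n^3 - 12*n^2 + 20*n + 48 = (n + 2)*(n^3 - 5*n^2 - 2*n + 24) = (n + 2)^2*(n^2 - 7*n + 12) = (n - 4)*(n + 2)^2*(n - 3)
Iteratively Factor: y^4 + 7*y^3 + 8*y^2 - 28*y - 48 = (y + 2)*(y^3 + 5*y^2 - 2*y - 24) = (y - 2)*(y + 2)*(y^2 + 7*y + 12) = (y - 2)*(y + 2)*(y + 3)*(y + 4)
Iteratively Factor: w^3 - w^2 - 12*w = (w + 3)*(w^2 - 4*w) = w*(w + 3)*(w - 4)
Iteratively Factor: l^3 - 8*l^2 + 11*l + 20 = (l - 5)*(l^2 - 3*l - 4) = (l - 5)*(l + 1)*(l - 4)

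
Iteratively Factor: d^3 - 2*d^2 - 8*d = (d)*(d^2 - 2*d - 8) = d*(d + 2)*(d - 4)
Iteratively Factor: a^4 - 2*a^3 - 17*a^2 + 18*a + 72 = (a + 2)*(a^3 - 4*a^2 - 9*a + 36) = (a - 3)*(a + 2)*(a^2 - a - 12) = (a - 3)*(a + 2)*(a + 3)*(a - 4)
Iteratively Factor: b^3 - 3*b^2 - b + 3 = (b + 1)*(b^2 - 4*b + 3) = (b - 1)*(b + 1)*(b - 3)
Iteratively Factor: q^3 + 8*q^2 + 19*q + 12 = (q + 3)*(q^2 + 5*q + 4) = (q + 3)*(q + 4)*(q + 1)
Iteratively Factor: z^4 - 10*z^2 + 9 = (z - 1)*(z^3 + z^2 - 9*z - 9) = (z - 1)*(z + 3)*(z^2 - 2*z - 3) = (z - 3)*(z - 1)*(z + 3)*(z + 1)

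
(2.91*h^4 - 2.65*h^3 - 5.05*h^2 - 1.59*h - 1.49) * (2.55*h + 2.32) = 7.4205*h^5 - 0.00629999999999953*h^4 - 19.0255*h^3 - 15.7705*h^2 - 7.4883*h - 3.4568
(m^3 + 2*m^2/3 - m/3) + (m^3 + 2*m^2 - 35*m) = 2*m^3 + 8*m^2/3 - 106*m/3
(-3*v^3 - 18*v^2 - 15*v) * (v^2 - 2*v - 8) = -3*v^5 - 12*v^4 + 45*v^3 + 174*v^2 + 120*v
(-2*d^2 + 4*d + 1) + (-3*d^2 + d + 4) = -5*d^2 + 5*d + 5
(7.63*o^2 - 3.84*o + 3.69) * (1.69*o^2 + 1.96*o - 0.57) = 12.8947*o^4 + 8.4652*o^3 - 5.6394*o^2 + 9.4212*o - 2.1033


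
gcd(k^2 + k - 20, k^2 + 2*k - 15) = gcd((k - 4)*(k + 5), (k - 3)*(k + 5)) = k + 5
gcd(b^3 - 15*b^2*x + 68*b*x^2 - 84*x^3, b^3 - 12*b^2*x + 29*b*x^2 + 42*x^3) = b^2 - 13*b*x + 42*x^2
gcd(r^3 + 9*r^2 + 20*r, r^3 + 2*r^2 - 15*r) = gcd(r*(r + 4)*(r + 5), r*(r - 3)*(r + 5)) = r^2 + 5*r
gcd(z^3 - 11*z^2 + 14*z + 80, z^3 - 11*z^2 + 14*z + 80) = z^3 - 11*z^2 + 14*z + 80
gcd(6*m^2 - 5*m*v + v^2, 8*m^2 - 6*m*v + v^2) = -2*m + v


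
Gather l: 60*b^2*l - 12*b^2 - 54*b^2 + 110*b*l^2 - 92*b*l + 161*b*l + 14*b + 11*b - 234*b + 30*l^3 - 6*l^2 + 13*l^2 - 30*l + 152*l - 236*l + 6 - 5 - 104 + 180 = -66*b^2 - 209*b + 30*l^3 + l^2*(110*b + 7) + l*(60*b^2 + 69*b - 114) + 77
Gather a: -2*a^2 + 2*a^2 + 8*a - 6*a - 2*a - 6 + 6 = 0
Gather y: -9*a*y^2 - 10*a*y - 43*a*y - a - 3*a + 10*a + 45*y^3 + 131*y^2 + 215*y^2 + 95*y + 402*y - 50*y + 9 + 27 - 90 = 6*a + 45*y^3 + y^2*(346 - 9*a) + y*(447 - 53*a) - 54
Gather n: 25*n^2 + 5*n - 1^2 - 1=25*n^2 + 5*n - 2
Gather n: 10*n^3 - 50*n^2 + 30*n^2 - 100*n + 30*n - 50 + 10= 10*n^3 - 20*n^2 - 70*n - 40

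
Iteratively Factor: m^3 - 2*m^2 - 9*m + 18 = (m - 2)*(m^2 - 9) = (m - 3)*(m - 2)*(m + 3)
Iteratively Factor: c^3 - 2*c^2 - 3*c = (c)*(c^2 - 2*c - 3) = c*(c - 3)*(c + 1)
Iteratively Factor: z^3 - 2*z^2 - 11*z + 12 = (z - 4)*(z^2 + 2*z - 3) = (z - 4)*(z - 1)*(z + 3)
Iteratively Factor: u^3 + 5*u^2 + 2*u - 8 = (u + 4)*(u^2 + u - 2) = (u - 1)*(u + 4)*(u + 2)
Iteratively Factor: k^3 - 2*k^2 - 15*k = (k - 5)*(k^2 + 3*k) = (k - 5)*(k + 3)*(k)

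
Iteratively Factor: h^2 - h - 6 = (h - 3)*(h + 2)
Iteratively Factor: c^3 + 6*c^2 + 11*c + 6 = (c + 3)*(c^2 + 3*c + 2) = (c + 1)*(c + 3)*(c + 2)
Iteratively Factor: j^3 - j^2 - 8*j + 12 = (j + 3)*(j^2 - 4*j + 4) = (j - 2)*(j + 3)*(j - 2)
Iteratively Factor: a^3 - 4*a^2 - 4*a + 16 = (a - 4)*(a^2 - 4) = (a - 4)*(a - 2)*(a + 2)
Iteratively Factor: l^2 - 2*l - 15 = (l - 5)*(l + 3)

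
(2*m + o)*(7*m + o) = 14*m^2 + 9*m*o + o^2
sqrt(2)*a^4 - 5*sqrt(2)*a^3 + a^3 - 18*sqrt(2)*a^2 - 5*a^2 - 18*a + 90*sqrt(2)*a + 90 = (a - 5)*(a - 3*sqrt(2))*(a + 3*sqrt(2))*(sqrt(2)*a + 1)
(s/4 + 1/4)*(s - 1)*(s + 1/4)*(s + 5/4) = s^4/4 + 3*s^3/8 - 11*s^2/64 - 3*s/8 - 5/64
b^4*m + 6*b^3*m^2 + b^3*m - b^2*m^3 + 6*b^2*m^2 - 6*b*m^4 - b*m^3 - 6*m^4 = (b - m)*(b + m)*(b + 6*m)*(b*m + m)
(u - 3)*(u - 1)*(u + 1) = u^3 - 3*u^2 - u + 3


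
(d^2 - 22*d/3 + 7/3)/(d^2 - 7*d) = (d - 1/3)/d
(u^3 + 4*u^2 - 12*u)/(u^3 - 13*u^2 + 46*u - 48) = u*(u + 6)/(u^2 - 11*u + 24)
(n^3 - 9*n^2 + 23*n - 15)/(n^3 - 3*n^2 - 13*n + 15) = (n - 3)/(n + 3)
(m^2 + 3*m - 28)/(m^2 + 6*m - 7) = (m - 4)/(m - 1)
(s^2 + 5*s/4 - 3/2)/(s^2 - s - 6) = (s - 3/4)/(s - 3)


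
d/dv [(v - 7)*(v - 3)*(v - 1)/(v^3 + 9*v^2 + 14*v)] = 2*(10*v^4 - 17*v^3 - 185*v^2 + 189*v + 147)/(v^2*(v^4 + 18*v^3 + 109*v^2 + 252*v + 196))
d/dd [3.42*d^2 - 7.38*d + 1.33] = 6.84*d - 7.38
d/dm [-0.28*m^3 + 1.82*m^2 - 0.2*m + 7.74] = -0.84*m^2 + 3.64*m - 0.2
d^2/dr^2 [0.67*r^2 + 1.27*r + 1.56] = 1.34000000000000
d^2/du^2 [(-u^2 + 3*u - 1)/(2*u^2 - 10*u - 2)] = 2*(-u^3 - 3*u^2 + 12*u - 21)/(u^6 - 15*u^5 + 72*u^4 - 95*u^3 - 72*u^2 - 15*u - 1)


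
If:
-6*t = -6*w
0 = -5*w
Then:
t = 0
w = 0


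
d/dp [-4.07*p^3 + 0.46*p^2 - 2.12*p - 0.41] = -12.21*p^2 + 0.92*p - 2.12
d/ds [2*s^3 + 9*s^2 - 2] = 6*s*(s + 3)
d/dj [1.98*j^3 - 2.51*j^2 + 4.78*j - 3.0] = 5.94*j^2 - 5.02*j + 4.78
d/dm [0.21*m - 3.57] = 0.210000000000000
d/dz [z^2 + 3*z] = 2*z + 3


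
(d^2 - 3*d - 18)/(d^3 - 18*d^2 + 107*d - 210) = (d + 3)/(d^2 - 12*d + 35)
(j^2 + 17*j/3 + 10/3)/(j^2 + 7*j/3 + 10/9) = 3*(j + 5)/(3*j + 5)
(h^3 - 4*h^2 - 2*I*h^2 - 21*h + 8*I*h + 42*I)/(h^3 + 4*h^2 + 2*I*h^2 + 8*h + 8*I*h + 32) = (h^2 - 4*h - 21)/(h^2 + 4*h*(1 + I) + 16*I)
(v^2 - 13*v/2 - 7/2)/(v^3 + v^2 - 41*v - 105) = (v + 1/2)/(v^2 + 8*v + 15)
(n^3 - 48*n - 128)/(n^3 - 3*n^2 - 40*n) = (n^2 + 8*n + 16)/(n*(n + 5))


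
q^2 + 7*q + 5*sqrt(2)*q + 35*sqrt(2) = (q + 7)*(q + 5*sqrt(2))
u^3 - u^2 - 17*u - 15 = (u - 5)*(u + 1)*(u + 3)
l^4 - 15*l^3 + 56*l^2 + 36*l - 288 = (l - 8)*(l - 6)*(l - 3)*(l + 2)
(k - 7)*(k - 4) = k^2 - 11*k + 28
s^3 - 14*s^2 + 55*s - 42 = (s - 7)*(s - 6)*(s - 1)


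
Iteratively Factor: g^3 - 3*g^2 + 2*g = (g - 2)*(g^2 - g) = (g - 2)*(g - 1)*(g)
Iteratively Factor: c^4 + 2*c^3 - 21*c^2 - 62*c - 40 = (c + 4)*(c^3 - 2*c^2 - 13*c - 10) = (c + 2)*(c + 4)*(c^2 - 4*c - 5) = (c + 1)*(c + 2)*(c + 4)*(c - 5)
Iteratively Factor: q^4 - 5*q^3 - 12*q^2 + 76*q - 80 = (q - 2)*(q^3 - 3*q^2 - 18*q + 40) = (q - 2)^2*(q^2 - q - 20) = (q - 5)*(q - 2)^2*(q + 4)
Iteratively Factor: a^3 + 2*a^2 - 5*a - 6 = (a - 2)*(a^2 + 4*a + 3) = (a - 2)*(a + 1)*(a + 3)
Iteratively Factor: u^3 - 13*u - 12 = (u + 1)*(u^2 - u - 12) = (u + 1)*(u + 3)*(u - 4)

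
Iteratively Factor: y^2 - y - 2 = (y - 2)*(y + 1)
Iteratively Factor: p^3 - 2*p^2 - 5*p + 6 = (p - 1)*(p^2 - p - 6) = (p - 3)*(p - 1)*(p + 2)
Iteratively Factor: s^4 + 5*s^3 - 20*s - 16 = (s + 4)*(s^3 + s^2 - 4*s - 4) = (s - 2)*(s + 4)*(s^2 + 3*s + 2) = (s - 2)*(s + 2)*(s + 4)*(s + 1)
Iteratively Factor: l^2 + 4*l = (l + 4)*(l)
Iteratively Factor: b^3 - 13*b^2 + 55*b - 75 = (b - 5)*(b^2 - 8*b + 15) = (b - 5)^2*(b - 3)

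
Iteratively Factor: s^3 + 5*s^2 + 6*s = (s)*(s^2 + 5*s + 6) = s*(s + 3)*(s + 2)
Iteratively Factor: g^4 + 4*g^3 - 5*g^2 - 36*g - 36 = (g + 2)*(g^3 + 2*g^2 - 9*g - 18) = (g + 2)^2*(g^2 - 9) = (g + 2)^2*(g + 3)*(g - 3)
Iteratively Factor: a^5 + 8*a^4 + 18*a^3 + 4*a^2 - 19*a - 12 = (a + 4)*(a^4 + 4*a^3 + 2*a^2 - 4*a - 3) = (a + 1)*(a + 4)*(a^3 + 3*a^2 - a - 3) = (a + 1)*(a + 3)*(a + 4)*(a^2 - 1) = (a + 1)^2*(a + 3)*(a + 4)*(a - 1)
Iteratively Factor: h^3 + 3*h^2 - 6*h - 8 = (h - 2)*(h^2 + 5*h + 4) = (h - 2)*(h + 1)*(h + 4)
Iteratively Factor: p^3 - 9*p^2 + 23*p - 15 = (p - 1)*(p^2 - 8*p + 15) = (p - 3)*(p - 1)*(p - 5)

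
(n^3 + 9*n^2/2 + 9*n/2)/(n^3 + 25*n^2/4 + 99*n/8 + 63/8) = 4*n/(4*n + 7)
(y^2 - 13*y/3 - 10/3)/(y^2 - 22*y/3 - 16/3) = (y - 5)/(y - 8)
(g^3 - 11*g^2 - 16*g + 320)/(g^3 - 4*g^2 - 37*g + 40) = (g - 8)/(g - 1)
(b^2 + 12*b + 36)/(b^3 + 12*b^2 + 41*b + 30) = (b + 6)/(b^2 + 6*b + 5)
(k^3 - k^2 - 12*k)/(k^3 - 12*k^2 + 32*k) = (k + 3)/(k - 8)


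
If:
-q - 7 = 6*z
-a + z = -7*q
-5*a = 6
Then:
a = -6/5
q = -1/205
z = -239/205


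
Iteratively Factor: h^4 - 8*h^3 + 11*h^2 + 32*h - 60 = (h - 5)*(h^3 - 3*h^2 - 4*h + 12) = (h - 5)*(h - 2)*(h^2 - h - 6) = (h - 5)*(h - 2)*(h + 2)*(h - 3)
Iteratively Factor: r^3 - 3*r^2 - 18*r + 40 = (r + 4)*(r^2 - 7*r + 10) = (r - 5)*(r + 4)*(r - 2)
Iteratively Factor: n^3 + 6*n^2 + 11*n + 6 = (n + 1)*(n^2 + 5*n + 6) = (n + 1)*(n + 2)*(n + 3)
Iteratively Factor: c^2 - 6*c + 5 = (c - 5)*(c - 1)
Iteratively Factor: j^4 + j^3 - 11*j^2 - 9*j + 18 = (j - 1)*(j^3 + 2*j^2 - 9*j - 18) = (j - 1)*(j + 2)*(j^2 - 9) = (j - 3)*(j - 1)*(j + 2)*(j + 3)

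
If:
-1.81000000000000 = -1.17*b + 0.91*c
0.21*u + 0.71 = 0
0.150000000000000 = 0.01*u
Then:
No Solution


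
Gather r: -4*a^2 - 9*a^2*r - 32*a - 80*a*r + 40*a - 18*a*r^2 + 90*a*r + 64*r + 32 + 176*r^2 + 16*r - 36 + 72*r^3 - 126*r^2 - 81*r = -4*a^2 + 8*a + 72*r^3 + r^2*(50 - 18*a) + r*(-9*a^2 + 10*a - 1) - 4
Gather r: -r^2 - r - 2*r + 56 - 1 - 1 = -r^2 - 3*r + 54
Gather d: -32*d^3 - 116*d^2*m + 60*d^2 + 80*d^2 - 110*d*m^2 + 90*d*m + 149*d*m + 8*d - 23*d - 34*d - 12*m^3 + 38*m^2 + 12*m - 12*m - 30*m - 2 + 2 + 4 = -32*d^3 + d^2*(140 - 116*m) + d*(-110*m^2 + 239*m - 49) - 12*m^3 + 38*m^2 - 30*m + 4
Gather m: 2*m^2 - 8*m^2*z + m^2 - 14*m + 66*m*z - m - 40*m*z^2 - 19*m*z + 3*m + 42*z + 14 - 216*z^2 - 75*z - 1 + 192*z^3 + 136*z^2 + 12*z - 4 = m^2*(3 - 8*z) + m*(-40*z^2 + 47*z - 12) + 192*z^3 - 80*z^2 - 21*z + 9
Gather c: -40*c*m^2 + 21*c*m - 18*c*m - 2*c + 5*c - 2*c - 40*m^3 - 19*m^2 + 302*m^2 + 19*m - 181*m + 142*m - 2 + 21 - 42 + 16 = c*(-40*m^2 + 3*m + 1) - 40*m^3 + 283*m^2 - 20*m - 7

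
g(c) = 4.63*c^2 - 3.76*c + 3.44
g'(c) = 9.26*c - 3.76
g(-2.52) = 42.32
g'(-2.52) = -27.10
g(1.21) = 5.67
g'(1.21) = 7.44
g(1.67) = 10.07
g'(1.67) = 11.70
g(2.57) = 24.36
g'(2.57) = 20.04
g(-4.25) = 103.05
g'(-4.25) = -43.12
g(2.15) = 16.76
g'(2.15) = 16.15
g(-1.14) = 13.74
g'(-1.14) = -14.32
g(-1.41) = 17.95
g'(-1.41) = -16.82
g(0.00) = 3.44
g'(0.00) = -3.76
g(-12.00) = 715.28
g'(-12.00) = -114.88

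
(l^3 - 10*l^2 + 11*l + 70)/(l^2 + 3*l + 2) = (l^2 - 12*l + 35)/(l + 1)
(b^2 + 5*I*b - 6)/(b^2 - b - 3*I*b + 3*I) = (b^2 + 5*I*b - 6)/(b^2 - b - 3*I*b + 3*I)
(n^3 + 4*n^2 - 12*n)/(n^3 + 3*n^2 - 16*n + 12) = n/(n - 1)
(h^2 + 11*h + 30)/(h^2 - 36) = (h + 5)/(h - 6)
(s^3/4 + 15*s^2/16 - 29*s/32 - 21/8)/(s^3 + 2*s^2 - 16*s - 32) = (8*s^2 - 2*s - 21)/(32*(s^2 - 2*s - 8))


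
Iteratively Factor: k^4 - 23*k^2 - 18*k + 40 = (k + 4)*(k^3 - 4*k^2 - 7*k + 10) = (k - 1)*(k + 4)*(k^2 - 3*k - 10) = (k - 5)*(k - 1)*(k + 4)*(k + 2)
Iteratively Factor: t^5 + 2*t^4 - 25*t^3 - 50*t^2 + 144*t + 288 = (t - 4)*(t^4 + 6*t^3 - t^2 - 54*t - 72) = (t - 4)*(t + 3)*(t^3 + 3*t^2 - 10*t - 24) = (t - 4)*(t - 3)*(t + 3)*(t^2 + 6*t + 8) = (t - 4)*(t - 3)*(t + 3)*(t + 4)*(t + 2)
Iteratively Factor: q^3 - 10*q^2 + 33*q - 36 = (q - 3)*(q^2 - 7*q + 12) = (q - 4)*(q - 3)*(q - 3)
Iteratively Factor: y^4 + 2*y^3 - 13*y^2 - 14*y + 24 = (y + 2)*(y^3 - 13*y + 12) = (y - 1)*(y + 2)*(y^2 + y - 12) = (y - 1)*(y + 2)*(y + 4)*(y - 3)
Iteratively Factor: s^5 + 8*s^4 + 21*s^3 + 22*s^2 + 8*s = (s + 4)*(s^4 + 4*s^3 + 5*s^2 + 2*s) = (s + 1)*(s + 4)*(s^3 + 3*s^2 + 2*s) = (s + 1)*(s + 2)*(s + 4)*(s^2 + s) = (s + 1)^2*(s + 2)*(s + 4)*(s)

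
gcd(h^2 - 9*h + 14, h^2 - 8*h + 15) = 1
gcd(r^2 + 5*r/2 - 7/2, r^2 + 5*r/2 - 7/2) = r^2 + 5*r/2 - 7/2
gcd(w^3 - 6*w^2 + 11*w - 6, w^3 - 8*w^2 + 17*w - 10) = w^2 - 3*w + 2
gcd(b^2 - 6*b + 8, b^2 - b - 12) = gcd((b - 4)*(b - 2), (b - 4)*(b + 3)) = b - 4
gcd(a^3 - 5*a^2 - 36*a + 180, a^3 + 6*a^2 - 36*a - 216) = a^2 - 36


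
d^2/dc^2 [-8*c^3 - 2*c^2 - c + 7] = -48*c - 4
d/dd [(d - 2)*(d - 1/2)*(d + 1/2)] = 3*d^2 - 4*d - 1/4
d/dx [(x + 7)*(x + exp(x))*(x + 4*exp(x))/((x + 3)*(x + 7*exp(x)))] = (-(x + 3)*(x + 7)*(x + exp(x))*(x + 4*exp(x))*(7*exp(x) + 1) + (x + 3)*(x + 7*exp(x))*((x + 7)*(x + exp(x))*(4*exp(x) + 1) + (x + 7)*(x + 4*exp(x))*(exp(x) + 1) + (x + exp(x))*(x + 4*exp(x))) - (x + 7)*(x + exp(x))*(x + 4*exp(x))*(x + 7*exp(x)))/((x + 3)^2*(x + 7*exp(x))^2)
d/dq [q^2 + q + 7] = 2*q + 1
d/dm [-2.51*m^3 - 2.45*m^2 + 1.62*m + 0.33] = -7.53*m^2 - 4.9*m + 1.62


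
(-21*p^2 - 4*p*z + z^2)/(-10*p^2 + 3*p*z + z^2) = (-21*p^2 - 4*p*z + z^2)/(-10*p^2 + 3*p*z + z^2)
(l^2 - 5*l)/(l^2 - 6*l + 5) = l/(l - 1)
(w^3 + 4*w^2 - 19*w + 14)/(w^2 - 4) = (w^2 + 6*w - 7)/(w + 2)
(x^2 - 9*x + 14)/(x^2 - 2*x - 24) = (-x^2 + 9*x - 14)/(-x^2 + 2*x + 24)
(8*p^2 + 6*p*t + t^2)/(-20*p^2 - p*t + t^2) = (-2*p - t)/(5*p - t)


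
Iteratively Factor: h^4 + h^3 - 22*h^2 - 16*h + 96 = (h + 3)*(h^3 - 2*h^2 - 16*h + 32) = (h - 4)*(h + 3)*(h^2 + 2*h - 8) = (h - 4)*(h - 2)*(h + 3)*(h + 4)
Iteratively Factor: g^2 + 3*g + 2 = (g + 2)*(g + 1)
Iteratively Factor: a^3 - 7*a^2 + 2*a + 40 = (a - 4)*(a^2 - 3*a - 10) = (a - 4)*(a + 2)*(a - 5)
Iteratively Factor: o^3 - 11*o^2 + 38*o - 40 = (o - 5)*(o^2 - 6*o + 8) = (o - 5)*(o - 4)*(o - 2)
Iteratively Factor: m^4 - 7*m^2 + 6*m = (m)*(m^3 - 7*m + 6) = m*(m - 1)*(m^2 + m - 6) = m*(m - 2)*(m - 1)*(m + 3)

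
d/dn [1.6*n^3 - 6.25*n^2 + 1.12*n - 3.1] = 4.8*n^2 - 12.5*n + 1.12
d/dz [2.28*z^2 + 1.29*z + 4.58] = 4.56*z + 1.29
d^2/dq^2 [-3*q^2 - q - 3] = -6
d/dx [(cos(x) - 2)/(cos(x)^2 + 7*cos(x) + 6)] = (cos(x)^2 - 4*cos(x) - 20)*sin(x)/(cos(x)^2 + 7*cos(x) + 6)^2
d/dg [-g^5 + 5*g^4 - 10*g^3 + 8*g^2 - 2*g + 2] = -5*g^4 + 20*g^3 - 30*g^2 + 16*g - 2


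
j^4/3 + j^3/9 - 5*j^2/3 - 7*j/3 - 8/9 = (j/3 + 1/3)*(j - 8/3)*(j + 1)^2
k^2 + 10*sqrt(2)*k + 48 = (k + 4*sqrt(2))*(k + 6*sqrt(2))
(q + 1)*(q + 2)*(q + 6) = q^3 + 9*q^2 + 20*q + 12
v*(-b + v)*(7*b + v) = -7*b^2*v + 6*b*v^2 + v^3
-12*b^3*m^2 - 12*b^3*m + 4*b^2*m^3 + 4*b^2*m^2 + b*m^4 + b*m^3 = m*(-2*b + m)*(6*b + m)*(b*m + b)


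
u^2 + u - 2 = (u - 1)*(u + 2)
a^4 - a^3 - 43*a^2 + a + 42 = (a - 7)*(a - 1)*(a + 1)*(a + 6)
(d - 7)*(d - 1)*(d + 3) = d^3 - 5*d^2 - 17*d + 21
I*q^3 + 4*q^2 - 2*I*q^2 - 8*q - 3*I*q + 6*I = (q - 2)*(q - 3*I)*(I*q + 1)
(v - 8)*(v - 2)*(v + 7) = v^3 - 3*v^2 - 54*v + 112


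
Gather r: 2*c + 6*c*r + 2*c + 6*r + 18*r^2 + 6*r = 4*c + 18*r^2 + r*(6*c + 12)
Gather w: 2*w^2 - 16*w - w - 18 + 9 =2*w^2 - 17*w - 9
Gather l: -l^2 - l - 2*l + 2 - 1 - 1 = -l^2 - 3*l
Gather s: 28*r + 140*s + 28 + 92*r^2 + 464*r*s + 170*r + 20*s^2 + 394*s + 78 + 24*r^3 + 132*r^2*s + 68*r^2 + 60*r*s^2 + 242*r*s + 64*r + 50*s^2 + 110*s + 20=24*r^3 + 160*r^2 + 262*r + s^2*(60*r + 70) + s*(132*r^2 + 706*r + 644) + 126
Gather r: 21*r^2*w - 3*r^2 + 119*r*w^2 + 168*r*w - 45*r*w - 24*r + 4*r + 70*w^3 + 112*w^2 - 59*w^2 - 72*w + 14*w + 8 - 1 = r^2*(21*w - 3) + r*(119*w^2 + 123*w - 20) + 70*w^3 + 53*w^2 - 58*w + 7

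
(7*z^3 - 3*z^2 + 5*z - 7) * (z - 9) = 7*z^4 - 66*z^3 + 32*z^2 - 52*z + 63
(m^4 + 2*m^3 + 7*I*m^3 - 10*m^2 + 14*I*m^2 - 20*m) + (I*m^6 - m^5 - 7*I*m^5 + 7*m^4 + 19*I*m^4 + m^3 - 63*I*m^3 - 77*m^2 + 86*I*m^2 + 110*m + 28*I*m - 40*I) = I*m^6 - m^5 - 7*I*m^5 + 8*m^4 + 19*I*m^4 + 3*m^3 - 56*I*m^3 - 87*m^2 + 100*I*m^2 + 90*m + 28*I*m - 40*I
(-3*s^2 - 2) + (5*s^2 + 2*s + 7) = 2*s^2 + 2*s + 5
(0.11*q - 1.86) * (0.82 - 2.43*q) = -0.2673*q^2 + 4.61*q - 1.5252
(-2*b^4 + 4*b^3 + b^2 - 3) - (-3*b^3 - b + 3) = -2*b^4 + 7*b^3 + b^2 + b - 6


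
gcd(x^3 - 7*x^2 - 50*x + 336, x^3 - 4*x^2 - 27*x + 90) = x - 6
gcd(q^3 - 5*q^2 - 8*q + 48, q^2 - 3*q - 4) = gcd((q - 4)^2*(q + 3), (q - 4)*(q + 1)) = q - 4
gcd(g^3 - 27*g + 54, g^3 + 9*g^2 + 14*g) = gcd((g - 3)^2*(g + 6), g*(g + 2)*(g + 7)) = 1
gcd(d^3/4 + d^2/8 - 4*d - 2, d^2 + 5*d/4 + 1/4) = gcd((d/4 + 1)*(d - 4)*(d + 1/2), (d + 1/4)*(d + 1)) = 1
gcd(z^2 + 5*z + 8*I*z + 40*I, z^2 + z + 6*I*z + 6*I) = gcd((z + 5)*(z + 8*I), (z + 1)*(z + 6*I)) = 1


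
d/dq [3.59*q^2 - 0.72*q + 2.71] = 7.18*q - 0.72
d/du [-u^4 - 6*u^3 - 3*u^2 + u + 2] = -4*u^3 - 18*u^2 - 6*u + 1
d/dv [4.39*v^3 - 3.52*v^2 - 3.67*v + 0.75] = 13.17*v^2 - 7.04*v - 3.67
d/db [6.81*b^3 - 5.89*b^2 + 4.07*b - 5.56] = 20.43*b^2 - 11.78*b + 4.07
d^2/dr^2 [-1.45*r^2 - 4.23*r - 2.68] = -2.90000000000000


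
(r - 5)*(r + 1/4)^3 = r^4 - 17*r^3/4 - 57*r^2/16 - 59*r/64 - 5/64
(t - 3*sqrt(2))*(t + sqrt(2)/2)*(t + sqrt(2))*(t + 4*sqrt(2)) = t^4 + 5*sqrt(2)*t^3/2 - 20*t^2 - 35*sqrt(2)*t - 24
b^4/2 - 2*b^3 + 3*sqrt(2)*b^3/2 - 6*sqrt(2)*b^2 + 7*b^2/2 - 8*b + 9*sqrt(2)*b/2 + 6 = (b/2 + sqrt(2))*(b - 3)*(b - 1)*(b + sqrt(2))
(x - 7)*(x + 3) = x^2 - 4*x - 21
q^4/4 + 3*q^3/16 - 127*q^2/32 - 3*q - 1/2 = (q/4 + 1)*(q - 4)*(q + 1/4)*(q + 1/2)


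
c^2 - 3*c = c*(c - 3)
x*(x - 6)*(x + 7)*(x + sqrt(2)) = x^4 + x^3 + sqrt(2)*x^3 - 42*x^2 + sqrt(2)*x^2 - 42*sqrt(2)*x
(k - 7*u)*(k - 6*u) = k^2 - 13*k*u + 42*u^2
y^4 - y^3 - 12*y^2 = y^2*(y - 4)*(y + 3)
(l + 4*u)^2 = l^2 + 8*l*u + 16*u^2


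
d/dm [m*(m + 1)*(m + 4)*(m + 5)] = 4*m^3 + 30*m^2 + 58*m + 20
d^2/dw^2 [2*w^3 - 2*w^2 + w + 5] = 12*w - 4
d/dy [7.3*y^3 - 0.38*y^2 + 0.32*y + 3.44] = 21.9*y^2 - 0.76*y + 0.32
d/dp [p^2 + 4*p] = 2*p + 4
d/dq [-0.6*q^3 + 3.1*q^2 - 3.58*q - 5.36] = -1.8*q^2 + 6.2*q - 3.58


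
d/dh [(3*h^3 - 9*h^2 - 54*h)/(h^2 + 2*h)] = 3*(h^2 + 4*h + 12)/(h^2 + 4*h + 4)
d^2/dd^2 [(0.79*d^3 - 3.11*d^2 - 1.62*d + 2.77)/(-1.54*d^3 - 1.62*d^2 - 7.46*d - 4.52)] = (18.693136*d^6 + 77.506968*d^5 - 202.967688*d^4 - 593.892208*d^3 - 666.33768*d^2 - 253.181352*d - 249.916888)/(3.652264*d^9 + 11.525976*d^8 + 65.201136*d^7 + 148.077672*d^6 + 383.50344*d^5 + 617.619048*d^4 + 837.300008*d^3 + 853.92744*d^2 + 457.232352*d + 92.345408)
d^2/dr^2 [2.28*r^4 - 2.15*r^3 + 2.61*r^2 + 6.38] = 27.36*r^2 - 12.9*r + 5.22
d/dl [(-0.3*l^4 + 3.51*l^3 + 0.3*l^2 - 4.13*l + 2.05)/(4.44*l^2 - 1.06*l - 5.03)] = (-2.664*l^5 + 16.5384*l^4 - 1.4052*l^3 - 34.9467*l^2 - 21.222*l + 22.9469)/(19.7136*l^4 - 9.4128*l^3 - 43.5428*l^2 + 10.6636*l + 25.3009)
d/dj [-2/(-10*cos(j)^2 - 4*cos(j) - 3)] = 8*(5*cos(j) + 1)*sin(j)/(10*cos(j)^2 + 4*cos(j) + 3)^2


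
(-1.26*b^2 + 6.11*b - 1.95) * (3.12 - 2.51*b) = 3.1626*b^3 - 19.2673*b^2 + 23.9577*b - 6.084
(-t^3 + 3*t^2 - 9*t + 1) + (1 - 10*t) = -t^3 + 3*t^2 - 19*t + 2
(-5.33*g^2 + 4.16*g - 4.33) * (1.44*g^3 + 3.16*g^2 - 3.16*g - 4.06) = -7.6752*g^5 - 10.8524*g^4 + 23.7532*g^3 - 5.1886*g^2 - 3.2068*g + 17.5798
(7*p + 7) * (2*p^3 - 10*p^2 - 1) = 14*p^4 - 56*p^3 - 70*p^2 - 7*p - 7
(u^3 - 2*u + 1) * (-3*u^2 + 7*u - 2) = -3*u^5 + 7*u^4 + 4*u^3 - 17*u^2 + 11*u - 2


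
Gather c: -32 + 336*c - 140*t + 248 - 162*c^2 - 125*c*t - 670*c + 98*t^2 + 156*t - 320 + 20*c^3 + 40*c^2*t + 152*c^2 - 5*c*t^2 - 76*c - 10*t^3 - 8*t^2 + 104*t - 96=20*c^3 + c^2*(40*t - 10) + c*(-5*t^2 - 125*t - 410) - 10*t^3 + 90*t^2 + 120*t - 200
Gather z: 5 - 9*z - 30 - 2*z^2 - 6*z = -2*z^2 - 15*z - 25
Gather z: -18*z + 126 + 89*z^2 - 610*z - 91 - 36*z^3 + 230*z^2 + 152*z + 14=-36*z^3 + 319*z^2 - 476*z + 49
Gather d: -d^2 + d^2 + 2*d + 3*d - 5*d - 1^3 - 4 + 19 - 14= 0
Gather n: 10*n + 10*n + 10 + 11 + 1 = 20*n + 22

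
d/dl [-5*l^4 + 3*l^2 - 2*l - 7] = -20*l^3 + 6*l - 2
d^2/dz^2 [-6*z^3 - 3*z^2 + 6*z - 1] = -36*z - 6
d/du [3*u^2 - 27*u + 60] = 6*u - 27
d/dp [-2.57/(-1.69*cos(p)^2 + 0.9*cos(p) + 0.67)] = (8.6866*cos(p) - 2.313)*sin(p)/(-1.69*cos(p)^2 + 0.9*cos(p) + 0.67)^2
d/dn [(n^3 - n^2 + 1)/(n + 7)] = (-n^3 + n^2 + n*(n + 7)*(3*n - 2) - 1)/(n + 7)^2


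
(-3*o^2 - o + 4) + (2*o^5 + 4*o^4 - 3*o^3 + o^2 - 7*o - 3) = 2*o^5 + 4*o^4 - 3*o^3 - 2*o^2 - 8*o + 1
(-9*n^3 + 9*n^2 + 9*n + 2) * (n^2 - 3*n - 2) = -9*n^5 + 36*n^4 - 43*n^2 - 24*n - 4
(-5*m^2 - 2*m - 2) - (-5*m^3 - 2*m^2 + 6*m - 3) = 5*m^3 - 3*m^2 - 8*m + 1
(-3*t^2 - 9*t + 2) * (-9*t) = 27*t^3 + 81*t^2 - 18*t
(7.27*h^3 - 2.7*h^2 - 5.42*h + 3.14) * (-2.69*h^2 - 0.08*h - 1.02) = -19.5563*h^5 + 6.6814*h^4 + 7.3804*h^3 - 5.259*h^2 + 5.2772*h - 3.2028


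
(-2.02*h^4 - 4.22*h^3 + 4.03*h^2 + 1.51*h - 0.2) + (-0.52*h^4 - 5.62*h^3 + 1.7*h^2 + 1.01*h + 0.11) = -2.54*h^4 - 9.84*h^3 + 5.73*h^2 + 2.52*h - 0.09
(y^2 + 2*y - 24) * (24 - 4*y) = -4*y^3 + 16*y^2 + 144*y - 576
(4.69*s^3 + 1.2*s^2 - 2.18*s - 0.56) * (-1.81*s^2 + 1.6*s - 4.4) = -8.4889*s^5 + 5.332*s^4 - 14.7702*s^3 - 7.7544*s^2 + 8.696*s + 2.464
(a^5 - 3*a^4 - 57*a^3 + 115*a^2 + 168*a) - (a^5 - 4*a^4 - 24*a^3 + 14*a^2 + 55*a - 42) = a^4 - 33*a^3 + 101*a^2 + 113*a + 42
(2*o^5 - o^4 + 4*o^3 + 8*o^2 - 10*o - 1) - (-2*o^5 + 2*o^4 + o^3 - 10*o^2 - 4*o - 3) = 4*o^5 - 3*o^4 + 3*o^3 + 18*o^2 - 6*o + 2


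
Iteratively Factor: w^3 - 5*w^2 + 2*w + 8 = (w - 2)*(w^2 - 3*w - 4) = (w - 2)*(w + 1)*(w - 4)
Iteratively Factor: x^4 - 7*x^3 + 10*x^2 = (x - 5)*(x^3 - 2*x^2) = x*(x - 5)*(x^2 - 2*x) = x*(x - 5)*(x - 2)*(x)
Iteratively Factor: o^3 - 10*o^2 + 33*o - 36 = (o - 4)*(o^2 - 6*o + 9) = (o - 4)*(o - 3)*(o - 3)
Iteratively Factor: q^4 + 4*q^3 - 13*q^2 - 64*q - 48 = (q + 3)*(q^3 + q^2 - 16*q - 16) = (q + 1)*(q + 3)*(q^2 - 16) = (q + 1)*(q + 3)*(q + 4)*(q - 4)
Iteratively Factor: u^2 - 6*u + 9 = (u - 3)*(u - 3)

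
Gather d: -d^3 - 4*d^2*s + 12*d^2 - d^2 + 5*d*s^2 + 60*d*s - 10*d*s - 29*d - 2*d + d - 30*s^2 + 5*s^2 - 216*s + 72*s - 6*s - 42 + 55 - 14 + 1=-d^3 + d^2*(11 - 4*s) + d*(5*s^2 + 50*s - 30) - 25*s^2 - 150*s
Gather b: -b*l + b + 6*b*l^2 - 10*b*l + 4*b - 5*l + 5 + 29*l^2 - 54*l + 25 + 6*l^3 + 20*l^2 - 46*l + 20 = b*(6*l^2 - 11*l + 5) + 6*l^3 + 49*l^2 - 105*l + 50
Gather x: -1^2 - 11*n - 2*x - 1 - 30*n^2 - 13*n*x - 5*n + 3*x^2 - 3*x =-30*n^2 - 16*n + 3*x^2 + x*(-13*n - 5) - 2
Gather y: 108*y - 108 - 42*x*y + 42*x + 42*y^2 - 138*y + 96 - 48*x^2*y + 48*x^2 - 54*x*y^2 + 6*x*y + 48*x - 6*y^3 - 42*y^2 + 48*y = 48*x^2 - 54*x*y^2 + 90*x - 6*y^3 + y*(-48*x^2 - 36*x + 18) - 12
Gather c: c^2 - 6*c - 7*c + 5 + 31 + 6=c^2 - 13*c + 42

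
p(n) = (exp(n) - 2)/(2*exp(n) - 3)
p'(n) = -2*(exp(n) - 2)*exp(n)/(2*exp(n) - 3)^2 + exp(n)/(2*exp(n) - 3)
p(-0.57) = 0.77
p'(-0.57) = 0.16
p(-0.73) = 0.75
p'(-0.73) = 0.12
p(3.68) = 0.49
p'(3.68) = 0.01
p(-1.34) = 0.70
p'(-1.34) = 0.04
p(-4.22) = 0.67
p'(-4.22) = 0.00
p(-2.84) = 0.67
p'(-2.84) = 0.01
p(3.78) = 0.49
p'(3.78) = 0.01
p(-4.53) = 0.67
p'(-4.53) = 0.00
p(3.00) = 0.49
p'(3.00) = 0.01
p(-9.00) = 0.67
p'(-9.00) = 0.00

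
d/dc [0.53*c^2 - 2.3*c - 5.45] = 1.06*c - 2.3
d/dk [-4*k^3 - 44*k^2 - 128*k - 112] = -12*k^2 - 88*k - 128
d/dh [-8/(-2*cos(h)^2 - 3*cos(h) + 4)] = 8*(4*cos(h) + 3)*sin(h)/(3*cos(h) + cos(2*h) - 3)^2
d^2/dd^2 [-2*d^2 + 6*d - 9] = -4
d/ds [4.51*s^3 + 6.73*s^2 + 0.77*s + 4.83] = 13.53*s^2 + 13.46*s + 0.77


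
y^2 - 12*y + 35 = (y - 7)*(y - 5)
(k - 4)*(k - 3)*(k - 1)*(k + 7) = k^4 - k^3 - 37*k^2 + 121*k - 84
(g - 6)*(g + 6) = g^2 - 36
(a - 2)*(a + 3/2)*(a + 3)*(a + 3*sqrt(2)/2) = a^4 + 3*sqrt(2)*a^3/2 + 5*a^3/2 - 9*a^2/2 + 15*sqrt(2)*a^2/4 - 27*sqrt(2)*a/4 - 9*a - 27*sqrt(2)/2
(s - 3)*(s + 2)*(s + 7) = s^3 + 6*s^2 - 13*s - 42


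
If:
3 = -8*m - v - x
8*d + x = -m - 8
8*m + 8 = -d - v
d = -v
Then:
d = -4/3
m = -1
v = 4/3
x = 11/3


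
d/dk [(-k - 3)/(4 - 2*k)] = -5/(2*(k - 2)^2)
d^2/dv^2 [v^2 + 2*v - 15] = 2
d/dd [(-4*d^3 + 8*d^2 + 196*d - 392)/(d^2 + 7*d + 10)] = 4*(-d^4 - 14*d^3 - 65*d^2 + 236*d + 1176)/(d^4 + 14*d^3 + 69*d^2 + 140*d + 100)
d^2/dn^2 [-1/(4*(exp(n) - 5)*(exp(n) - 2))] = (-4*exp(3*n) + 21*exp(2*n) - 9*exp(n) - 70)*exp(n)/(4*(exp(6*n) - 21*exp(5*n) + 177*exp(4*n) - 763*exp(3*n) + 1770*exp(2*n) - 2100*exp(n) + 1000))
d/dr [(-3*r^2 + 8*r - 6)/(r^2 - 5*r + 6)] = (7*r^2 - 24*r + 18)/(r^4 - 10*r^3 + 37*r^2 - 60*r + 36)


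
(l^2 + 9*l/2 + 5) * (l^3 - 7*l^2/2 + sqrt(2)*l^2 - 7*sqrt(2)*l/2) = l^5 + l^4 + sqrt(2)*l^4 - 43*l^3/4 + sqrt(2)*l^3 - 35*l^2/2 - 43*sqrt(2)*l^2/4 - 35*sqrt(2)*l/2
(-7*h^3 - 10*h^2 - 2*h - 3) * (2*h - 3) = -14*h^4 + h^3 + 26*h^2 + 9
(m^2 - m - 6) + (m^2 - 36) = 2*m^2 - m - 42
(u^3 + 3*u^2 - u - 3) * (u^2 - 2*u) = u^5 + u^4 - 7*u^3 - u^2 + 6*u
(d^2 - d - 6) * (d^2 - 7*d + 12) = d^4 - 8*d^3 + 13*d^2 + 30*d - 72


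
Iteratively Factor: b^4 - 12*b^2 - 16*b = (b + 2)*(b^3 - 2*b^2 - 8*b) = b*(b + 2)*(b^2 - 2*b - 8) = b*(b - 4)*(b + 2)*(b + 2)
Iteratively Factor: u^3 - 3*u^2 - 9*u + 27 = (u - 3)*(u^2 - 9) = (u - 3)*(u + 3)*(u - 3)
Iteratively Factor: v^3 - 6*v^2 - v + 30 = (v - 5)*(v^2 - v - 6) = (v - 5)*(v + 2)*(v - 3)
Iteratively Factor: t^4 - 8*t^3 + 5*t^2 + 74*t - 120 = (t + 3)*(t^3 - 11*t^2 + 38*t - 40) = (t - 2)*(t + 3)*(t^2 - 9*t + 20) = (t - 5)*(t - 2)*(t + 3)*(t - 4)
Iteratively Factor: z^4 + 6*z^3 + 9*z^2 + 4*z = (z + 1)*(z^3 + 5*z^2 + 4*z) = (z + 1)*(z + 4)*(z^2 + z) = z*(z + 1)*(z + 4)*(z + 1)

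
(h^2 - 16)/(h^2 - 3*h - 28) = (h - 4)/(h - 7)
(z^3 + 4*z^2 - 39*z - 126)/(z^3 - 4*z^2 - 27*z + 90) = (z^2 + 10*z + 21)/(z^2 + 2*z - 15)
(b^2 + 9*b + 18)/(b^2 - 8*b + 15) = (b^2 + 9*b + 18)/(b^2 - 8*b + 15)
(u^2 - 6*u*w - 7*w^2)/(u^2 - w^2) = (u - 7*w)/(u - w)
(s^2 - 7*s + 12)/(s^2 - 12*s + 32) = (s - 3)/(s - 8)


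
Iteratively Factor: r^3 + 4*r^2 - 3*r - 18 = (r + 3)*(r^2 + r - 6) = (r - 2)*(r + 3)*(r + 3)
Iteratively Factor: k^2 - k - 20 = (k - 5)*(k + 4)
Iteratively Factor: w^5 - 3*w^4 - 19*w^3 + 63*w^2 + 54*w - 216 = (w - 3)*(w^4 - 19*w^2 + 6*w + 72) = (w - 3)*(w + 2)*(w^3 - 2*w^2 - 15*w + 36) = (w - 3)^2*(w + 2)*(w^2 + w - 12) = (w - 3)^3*(w + 2)*(w + 4)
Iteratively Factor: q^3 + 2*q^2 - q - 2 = (q + 2)*(q^2 - 1) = (q - 1)*(q + 2)*(q + 1)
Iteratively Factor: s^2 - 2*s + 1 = (s - 1)*(s - 1)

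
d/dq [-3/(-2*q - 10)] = -3/(2*(q + 5)^2)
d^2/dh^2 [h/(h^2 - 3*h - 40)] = 2*(-h*(2*h - 3)^2 + 3*(1 - h)*(-h^2 + 3*h + 40))/(-h^2 + 3*h + 40)^3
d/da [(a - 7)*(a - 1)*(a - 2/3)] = 3*a^2 - 52*a/3 + 37/3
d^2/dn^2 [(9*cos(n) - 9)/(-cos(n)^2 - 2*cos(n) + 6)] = 9*(-6*(1 - cos(n)^2)^2 + cos(n)^5 + 28*cos(n)^3 - 22*cos(n)^2 + 2)/(cos(n)^2 + 2*cos(n) - 6)^3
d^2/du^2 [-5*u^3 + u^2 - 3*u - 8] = 2 - 30*u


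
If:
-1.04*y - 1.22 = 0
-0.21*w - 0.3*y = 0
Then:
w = 1.68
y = -1.17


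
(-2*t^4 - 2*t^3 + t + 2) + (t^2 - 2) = -2*t^4 - 2*t^3 + t^2 + t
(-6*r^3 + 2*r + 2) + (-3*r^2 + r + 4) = -6*r^3 - 3*r^2 + 3*r + 6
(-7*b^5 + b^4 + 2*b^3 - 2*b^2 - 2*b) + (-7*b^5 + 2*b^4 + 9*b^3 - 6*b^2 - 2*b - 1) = -14*b^5 + 3*b^4 + 11*b^3 - 8*b^2 - 4*b - 1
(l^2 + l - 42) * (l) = l^3 + l^2 - 42*l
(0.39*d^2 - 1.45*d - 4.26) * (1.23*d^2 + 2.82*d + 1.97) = 0.4797*d^4 - 0.6837*d^3 - 8.5605*d^2 - 14.8697*d - 8.3922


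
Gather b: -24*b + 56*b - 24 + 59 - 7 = 32*b + 28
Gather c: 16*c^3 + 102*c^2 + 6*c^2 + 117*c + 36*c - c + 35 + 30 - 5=16*c^3 + 108*c^2 + 152*c + 60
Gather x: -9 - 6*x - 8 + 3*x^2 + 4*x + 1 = 3*x^2 - 2*x - 16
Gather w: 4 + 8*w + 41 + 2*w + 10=10*w + 55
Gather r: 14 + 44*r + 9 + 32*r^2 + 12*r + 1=32*r^2 + 56*r + 24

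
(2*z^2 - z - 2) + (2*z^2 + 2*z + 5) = 4*z^2 + z + 3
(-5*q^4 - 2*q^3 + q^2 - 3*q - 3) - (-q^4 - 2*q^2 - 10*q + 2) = -4*q^4 - 2*q^3 + 3*q^2 + 7*q - 5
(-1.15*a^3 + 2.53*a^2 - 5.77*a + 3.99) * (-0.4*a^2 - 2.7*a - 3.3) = 0.46*a^5 + 2.093*a^4 - 0.728*a^3 + 5.634*a^2 + 8.268*a - 13.167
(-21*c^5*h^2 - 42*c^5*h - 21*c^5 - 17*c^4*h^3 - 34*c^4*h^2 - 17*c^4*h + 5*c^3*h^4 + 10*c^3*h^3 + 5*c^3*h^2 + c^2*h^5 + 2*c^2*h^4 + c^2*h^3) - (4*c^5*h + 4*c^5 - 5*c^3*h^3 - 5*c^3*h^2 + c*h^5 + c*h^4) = -21*c^5*h^2 - 46*c^5*h - 25*c^5 - 17*c^4*h^3 - 34*c^4*h^2 - 17*c^4*h + 5*c^3*h^4 + 15*c^3*h^3 + 10*c^3*h^2 + c^2*h^5 + 2*c^2*h^4 + c^2*h^3 - c*h^5 - c*h^4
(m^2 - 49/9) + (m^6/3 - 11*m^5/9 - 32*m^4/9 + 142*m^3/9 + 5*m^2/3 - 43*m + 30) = m^6/3 - 11*m^5/9 - 32*m^4/9 + 142*m^3/9 + 8*m^2/3 - 43*m + 221/9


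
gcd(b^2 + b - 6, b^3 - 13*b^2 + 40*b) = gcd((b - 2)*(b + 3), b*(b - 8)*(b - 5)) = 1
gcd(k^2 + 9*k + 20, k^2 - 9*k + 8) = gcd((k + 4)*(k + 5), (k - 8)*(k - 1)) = 1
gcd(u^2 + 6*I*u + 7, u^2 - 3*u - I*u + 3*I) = u - I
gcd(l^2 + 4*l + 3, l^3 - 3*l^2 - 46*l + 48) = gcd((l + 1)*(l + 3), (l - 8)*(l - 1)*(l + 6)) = 1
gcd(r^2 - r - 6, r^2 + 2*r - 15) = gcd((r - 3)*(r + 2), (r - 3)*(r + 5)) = r - 3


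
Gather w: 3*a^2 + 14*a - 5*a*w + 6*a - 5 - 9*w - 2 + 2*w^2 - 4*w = 3*a^2 + 20*a + 2*w^2 + w*(-5*a - 13) - 7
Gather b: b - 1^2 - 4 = b - 5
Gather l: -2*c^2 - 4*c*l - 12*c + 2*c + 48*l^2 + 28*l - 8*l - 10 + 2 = -2*c^2 - 10*c + 48*l^2 + l*(20 - 4*c) - 8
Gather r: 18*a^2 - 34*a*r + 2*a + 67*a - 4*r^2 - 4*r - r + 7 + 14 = 18*a^2 + 69*a - 4*r^2 + r*(-34*a - 5) + 21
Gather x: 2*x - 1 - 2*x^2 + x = -2*x^2 + 3*x - 1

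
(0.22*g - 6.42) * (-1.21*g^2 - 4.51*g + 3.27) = -0.2662*g^3 + 6.776*g^2 + 29.6736*g - 20.9934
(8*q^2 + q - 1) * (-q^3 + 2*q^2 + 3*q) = -8*q^5 + 15*q^4 + 27*q^3 + q^2 - 3*q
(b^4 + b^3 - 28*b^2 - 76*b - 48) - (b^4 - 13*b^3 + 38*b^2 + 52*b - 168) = 14*b^3 - 66*b^2 - 128*b + 120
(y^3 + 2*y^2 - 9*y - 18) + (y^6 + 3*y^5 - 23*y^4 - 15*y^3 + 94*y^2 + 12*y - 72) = y^6 + 3*y^5 - 23*y^4 - 14*y^3 + 96*y^2 + 3*y - 90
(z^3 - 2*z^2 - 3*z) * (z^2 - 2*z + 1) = z^5 - 4*z^4 + 2*z^3 + 4*z^2 - 3*z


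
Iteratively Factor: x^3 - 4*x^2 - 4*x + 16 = (x - 2)*(x^2 - 2*x - 8) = (x - 2)*(x + 2)*(x - 4)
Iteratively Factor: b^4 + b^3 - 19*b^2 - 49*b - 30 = (b + 2)*(b^3 - b^2 - 17*b - 15) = (b - 5)*(b + 2)*(b^2 + 4*b + 3) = (b - 5)*(b + 1)*(b + 2)*(b + 3)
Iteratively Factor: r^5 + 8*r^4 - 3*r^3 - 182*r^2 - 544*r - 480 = (r + 4)*(r^4 + 4*r^3 - 19*r^2 - 106*r - 120) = (r + 4)^2*(r^3 - 19*r - 30) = (r + 2)*(r + 4)^2*(r^2 - 2*r - 15) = (r + 2)*(r + 3)*(r + 4)^2*(r - 5)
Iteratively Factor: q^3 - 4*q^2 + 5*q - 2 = (q - 1)*(q^2 - 3*q + 2) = (q - 1)^2*(q - 2)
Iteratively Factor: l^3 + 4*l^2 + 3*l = (l + 1)*(l^2 + 3*l) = l*(l + 1)*(l + 3)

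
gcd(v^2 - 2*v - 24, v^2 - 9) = 1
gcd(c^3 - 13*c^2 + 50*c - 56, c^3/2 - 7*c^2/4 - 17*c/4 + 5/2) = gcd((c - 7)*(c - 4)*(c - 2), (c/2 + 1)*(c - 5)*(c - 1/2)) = 1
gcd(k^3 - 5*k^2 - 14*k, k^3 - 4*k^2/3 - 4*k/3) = k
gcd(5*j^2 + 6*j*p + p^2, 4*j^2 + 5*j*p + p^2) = j + p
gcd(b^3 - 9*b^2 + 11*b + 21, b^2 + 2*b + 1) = b + 1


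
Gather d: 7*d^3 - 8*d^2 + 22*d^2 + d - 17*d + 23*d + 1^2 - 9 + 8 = 7*d^3 + 14*d^2 + 7*d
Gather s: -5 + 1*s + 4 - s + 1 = 0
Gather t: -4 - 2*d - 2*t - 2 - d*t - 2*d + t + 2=-4*d + t*(-d - 1) - 4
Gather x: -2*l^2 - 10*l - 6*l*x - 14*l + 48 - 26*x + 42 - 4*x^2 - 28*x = -2*l^2 - 24*l - 4*x^2 + x*(-6*l - 54) + 90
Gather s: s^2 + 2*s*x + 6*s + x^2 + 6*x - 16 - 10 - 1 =s^2 + s*(2*x + 6) + x^2 + 6*x - 27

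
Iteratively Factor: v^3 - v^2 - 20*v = (v)*(v^2 - v - 20) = v*(v - 5)*(v + 4)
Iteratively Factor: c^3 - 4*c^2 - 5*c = (c + 1)*(c^2 - 5*c) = (c - 5)*(c + 1)*(c)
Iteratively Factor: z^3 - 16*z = (z - 4)*(z^2 + 4*z) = z*(z - 4)*(z + 4)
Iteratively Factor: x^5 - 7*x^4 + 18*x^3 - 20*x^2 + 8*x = (x)*(x^4 - 7*x^3 + 18*x^2 - 20*x + 8) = x*(x - 2)*(x^3 - 5*x^2 + 8*x - 4) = x*(x - 2)^2*(x^2 - 3*x + 2) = x*(x - 2)^3*(x - 1)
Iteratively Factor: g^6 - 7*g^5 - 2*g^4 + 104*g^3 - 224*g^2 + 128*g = (g - 4)*(g^5 - 3*g^4 - 14*g^3 + 48*g^2 - 32*g) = (g - 4)*(g + 4)*(g^4 - 7*g^3 + 14*g^2 - 8*g) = g*(g - 4)*(g + 4)*(g^3 - 7*g^2 + 14*g - 8) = g*(g - 4)*(g - 1)*(g + 4)*(g^2 - 6*g + 8) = g*(g - 4)^2*(g - 1)*(g + 4)*(g - 2)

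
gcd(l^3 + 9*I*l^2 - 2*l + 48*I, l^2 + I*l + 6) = l^2 + I*l + 6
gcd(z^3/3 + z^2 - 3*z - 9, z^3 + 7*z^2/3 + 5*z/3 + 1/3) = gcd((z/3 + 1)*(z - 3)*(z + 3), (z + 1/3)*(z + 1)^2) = 1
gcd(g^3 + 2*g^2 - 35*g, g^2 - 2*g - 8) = 1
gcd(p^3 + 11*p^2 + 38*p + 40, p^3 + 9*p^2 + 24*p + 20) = p^2 + 7*p + 10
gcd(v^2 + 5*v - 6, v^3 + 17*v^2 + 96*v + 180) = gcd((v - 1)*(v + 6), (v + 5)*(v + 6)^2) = v + 6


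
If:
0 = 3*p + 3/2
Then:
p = -1/2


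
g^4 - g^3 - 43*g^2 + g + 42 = (g - 7)*(g - 1)*(g + 1)*(g + 6)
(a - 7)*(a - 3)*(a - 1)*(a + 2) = a^4 - 9*a^3 + 9*a^2 + 41*a - 42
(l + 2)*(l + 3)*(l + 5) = l^3 + 10*l^2 + 31*l + 30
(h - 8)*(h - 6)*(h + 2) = h^3 - 12*h^2 + 20*h + 96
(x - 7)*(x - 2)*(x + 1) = x^3 - 8*x^2 + 5*x + 14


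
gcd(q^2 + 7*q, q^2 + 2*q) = q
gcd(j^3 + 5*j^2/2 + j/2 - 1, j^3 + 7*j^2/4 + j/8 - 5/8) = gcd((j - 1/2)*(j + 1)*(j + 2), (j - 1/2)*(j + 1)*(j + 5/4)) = j^2 + j/2 - 1/2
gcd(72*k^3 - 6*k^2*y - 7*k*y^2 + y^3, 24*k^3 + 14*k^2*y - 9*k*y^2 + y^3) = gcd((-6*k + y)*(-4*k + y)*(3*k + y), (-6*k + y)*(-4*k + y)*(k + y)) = 24*k^2 - 10*k*y + y^2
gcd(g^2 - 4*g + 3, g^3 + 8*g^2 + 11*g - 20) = g - 1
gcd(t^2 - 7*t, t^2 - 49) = t - 7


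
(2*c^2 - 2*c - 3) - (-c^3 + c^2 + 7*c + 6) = c^3 + c^2 - 9*c - 9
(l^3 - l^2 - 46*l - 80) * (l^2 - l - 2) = l^5 - 2*l^4 - 47*l^3 - 32*l^2 + 172*l + 160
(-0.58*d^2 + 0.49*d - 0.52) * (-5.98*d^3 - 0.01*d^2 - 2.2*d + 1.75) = 3.4684*d^5 - 2.9244*d^4 + 4.3807*d^3 - 2.0878*d^2 + 2.0015*d - 0.91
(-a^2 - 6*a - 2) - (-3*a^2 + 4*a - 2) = 2*a^2 - 10*a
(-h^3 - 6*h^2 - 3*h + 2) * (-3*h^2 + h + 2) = 3*h^5 + 17*h^4 + h^3 - 21*h^2 - 4*h + 4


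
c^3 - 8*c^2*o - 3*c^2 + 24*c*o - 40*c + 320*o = (c - 8)*(c + 5)*(c - 8*o)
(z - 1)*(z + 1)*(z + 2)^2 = z^4 + 4*z^3 + 3*z^2 - 4*z - 4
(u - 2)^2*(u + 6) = u^3 + 2*u^2 - 20*u + 24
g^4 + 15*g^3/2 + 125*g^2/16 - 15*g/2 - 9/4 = (g - 3/4)*(g + 1/4)*(g + 2)*(g + 6)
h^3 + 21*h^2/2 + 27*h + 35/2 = (h + 1)*(h + 5/2)*(h + 7)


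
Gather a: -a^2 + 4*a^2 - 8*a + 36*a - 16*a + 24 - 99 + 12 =3*a^2 + 12*a - 63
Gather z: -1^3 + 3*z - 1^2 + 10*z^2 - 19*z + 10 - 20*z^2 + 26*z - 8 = -10*z^2 + 10*z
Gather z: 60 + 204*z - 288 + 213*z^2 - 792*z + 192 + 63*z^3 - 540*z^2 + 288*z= 63*z^3 - 327*z^2 - 300*z - 36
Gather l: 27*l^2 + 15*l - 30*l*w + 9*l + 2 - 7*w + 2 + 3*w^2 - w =27*l^2 + l*(24 - 30*w) + 3*w^2 - 8*w + 4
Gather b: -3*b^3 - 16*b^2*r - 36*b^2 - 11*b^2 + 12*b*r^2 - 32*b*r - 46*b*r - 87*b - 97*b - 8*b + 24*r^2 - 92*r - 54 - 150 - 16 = -3*b^3 + b^2*(-16*r - 47) + b*(12*r^2 - 78*r - 192) + 24*r^2 - 92*r - 220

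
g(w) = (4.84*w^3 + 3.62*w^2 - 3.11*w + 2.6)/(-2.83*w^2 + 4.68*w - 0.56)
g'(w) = (5.66*w - 4.68)*(4.84*w^3 + 3.62*w^2 - 3.11*w + 2.6)/(-2.83*w^2 + 4.68*w - 0.56)^2 + (14.52*w^2 + 7.24*w - 3.11)/(-2.83*w^2 + 4.68*w - 0.56)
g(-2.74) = 1.77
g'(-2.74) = -1.45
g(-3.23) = 2.49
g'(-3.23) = -1.50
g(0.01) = -5.00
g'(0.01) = -39.14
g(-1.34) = -0.14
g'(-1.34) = -1.25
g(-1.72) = 0.35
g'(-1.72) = -1.31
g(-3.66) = 3.14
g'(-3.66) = -1.53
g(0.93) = 5.01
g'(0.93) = 14.21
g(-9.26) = 12.22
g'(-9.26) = -1.67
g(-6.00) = 6.85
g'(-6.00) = -1.62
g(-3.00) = 2.15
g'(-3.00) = -1.48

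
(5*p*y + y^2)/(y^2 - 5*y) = (5*p + y)/(y - 5)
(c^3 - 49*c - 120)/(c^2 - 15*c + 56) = (c^2 + 8*c + 15)/(c - 7)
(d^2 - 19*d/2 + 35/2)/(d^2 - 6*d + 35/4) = 2*(d - 7)/(2*d - 7)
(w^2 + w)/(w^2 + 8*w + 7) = w/(w + 7)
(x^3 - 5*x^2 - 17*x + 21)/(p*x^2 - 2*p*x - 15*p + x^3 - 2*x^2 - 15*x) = (x^2 - 8*x + 7)/(p*x - 5*p + x^2 - 5*x)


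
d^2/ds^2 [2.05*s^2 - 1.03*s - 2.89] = 4.10000000000000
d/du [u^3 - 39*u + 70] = 3*u^2 - 39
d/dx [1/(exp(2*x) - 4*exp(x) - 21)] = 2*(2 - exp(x))*exp(x)/(-exp(2*x) + 4*exp(x) + 21)^2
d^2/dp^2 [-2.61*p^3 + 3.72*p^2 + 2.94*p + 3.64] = 7.44 - 15.66*p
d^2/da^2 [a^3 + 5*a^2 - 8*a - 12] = 6*a + 10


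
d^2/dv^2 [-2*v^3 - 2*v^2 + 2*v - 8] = -12*v - 4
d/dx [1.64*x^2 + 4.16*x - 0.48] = 3.28*x + 4.16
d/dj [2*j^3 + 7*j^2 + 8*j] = 6*j^2 + 14*j + 8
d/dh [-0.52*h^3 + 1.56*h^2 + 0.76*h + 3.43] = -1.56*h^2 + 3.12*h + 0.76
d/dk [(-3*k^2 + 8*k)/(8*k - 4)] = (-3*k^2 + 3*k - 4)/(2*(4*k^2 - 4*k + 1))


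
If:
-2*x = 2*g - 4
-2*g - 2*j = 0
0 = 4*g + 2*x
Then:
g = -2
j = 2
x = 4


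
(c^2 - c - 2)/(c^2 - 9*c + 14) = (c + 1)/(c - 7)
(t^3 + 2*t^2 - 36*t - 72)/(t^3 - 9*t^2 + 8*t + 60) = (t + 6)/(t - 5)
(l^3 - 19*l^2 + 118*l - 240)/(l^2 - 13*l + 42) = (l^2 - 13*l + 40)/(l - 7)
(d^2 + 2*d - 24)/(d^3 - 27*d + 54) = (d - 4)/(d^2 - 6*d + 9)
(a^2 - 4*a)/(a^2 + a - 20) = a/(a + 5)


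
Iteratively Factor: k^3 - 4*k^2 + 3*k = (k - 3)*(k^2 - k) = k*(k - 3)*(k - 1)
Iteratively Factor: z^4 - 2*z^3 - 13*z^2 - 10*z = (z)*(z^3 - 2*z^2 - 13*z - 10) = z*(z + 1)*(z^2 - 3*z - 10) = z*(z - 5)*(z + 1)*(z + 2)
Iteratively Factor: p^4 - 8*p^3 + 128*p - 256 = (p - 4)*(p^3 - 4*p^2 - 16*p + 64) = (p - 4)^2*(p^2 - 16) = (p - 4)^2*(p + 4)*(p - 4)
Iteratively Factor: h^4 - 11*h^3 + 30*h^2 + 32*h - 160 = (h - 4)*(h^3 - 7*h^2 + 2*h + 40) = (h - 5)*(h - 4)*(h^2 - 2*h - 8) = (h - 5)*(h - 4)*(h + 2)*(h - 4)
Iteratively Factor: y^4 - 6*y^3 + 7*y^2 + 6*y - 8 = (y + 1)*(y^3 - 7*y^2 + 14*y - 8) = (y - 4)*(y + 1)*(y^2 - 3*y + 2) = (y - 4)*(y - 1)*(y + 1)*(y - 2)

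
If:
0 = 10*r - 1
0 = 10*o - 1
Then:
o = 1/10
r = 1/10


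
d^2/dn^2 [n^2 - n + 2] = 2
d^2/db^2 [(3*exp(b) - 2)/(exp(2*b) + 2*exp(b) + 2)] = (3*exp(4*b) - 14*exp(3*b) - 48*exp(2*b) - 4*exp(b) + 20)*exp(b)/(exp(6*b) + 6*exp(5*b) + 18*exp(4*b) + 32*exp(3*b) + 36*exp(2*b) + 24*exp(b) + 8)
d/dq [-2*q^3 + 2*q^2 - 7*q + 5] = -6*q^2 + 4*q - 7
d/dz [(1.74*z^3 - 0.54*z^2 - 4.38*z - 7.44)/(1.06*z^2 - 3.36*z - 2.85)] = (1.8444*z^4 - 11.6928*z^3 - 8.4198*z^2 + 18.8508*z - 12.5154)/(1.1236*z^4 - 7.1232*z^3 + 5.2476*z^2 + 19.152*z + 8.1225)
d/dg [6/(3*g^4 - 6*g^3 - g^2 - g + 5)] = 6*(-12*g^3 + 18*g^2 + 2*g + 1)/(-3*g^4 + 6*g^3 + g^2 + g - 5)^2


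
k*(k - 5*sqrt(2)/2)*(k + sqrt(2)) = k^3 - 3*sqrt(2)*k^2/2 - 5*k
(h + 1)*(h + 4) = h^2 + 5*h + 4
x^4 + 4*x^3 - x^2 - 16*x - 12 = (x - 2)*(x + 1)*(x + 2)*(x + 3)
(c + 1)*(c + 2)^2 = c^3 + 5*c^2 + 8*c + 4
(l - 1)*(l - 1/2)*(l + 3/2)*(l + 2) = l^4 + 2*l^3 - 7*l^2/4 - 11*l/4 + 3/2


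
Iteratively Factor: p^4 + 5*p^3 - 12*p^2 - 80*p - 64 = (p - 4)*(p^3 + 9*p^2 + 24*p + 16) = (p - 4)*(p + 1)*(p^2 + 8*p + 16) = (p - 4)*(p + 1)*(p + 4)*(p + 4)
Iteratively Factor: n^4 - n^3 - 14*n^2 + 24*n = (n - 2)*(n^3 + n^2 - 12*n) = (n - 3)*(n - 2)*(n^2 + 4*n) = n*(n - 3)*(n - 2)*(n + 4)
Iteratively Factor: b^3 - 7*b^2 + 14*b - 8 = (b - 2)*(b^2 - 5*b + 4) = (b - 2)*(b - 1)*(b - 4)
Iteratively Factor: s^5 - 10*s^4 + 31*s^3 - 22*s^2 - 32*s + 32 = (s + 1)*(s^4 - 11*s^3 + 42*s^2 - 64*s + 32) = (s - 2)*(s + 1)*(s^3 - 9*s^2 + 24*s - 16) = (s - 4)*(s - 2)*(s + 1)*(s^2 - 5*s + 4) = (s - 4)*(s - 2)*(s - 1)*(s + 1)*(s - 4)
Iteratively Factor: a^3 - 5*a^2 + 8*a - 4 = (a - 1)*(a^2 - 4*a + 4) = (a - 2)*(a - 1)*(a - 2)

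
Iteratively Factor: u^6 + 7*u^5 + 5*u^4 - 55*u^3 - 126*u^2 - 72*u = (u + 3)*(u^5 + 4*u^4 - 7*u^3 - 34*u^2 - 24*u) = (u - 3)*(u + 3)*(u^4 + 7*u^3 + 14*u^2 + 8*u) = u*(u - 3)*(u + 3)*(u^3 + 7*u^2 + 14*u + 8) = u*(u - 3)*(u + 3)*(u + 4)*(u^2 + 3*u + 2) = u*(u - 3)*(u + 2)*(u + 3)*(u + 4)*(u + 1)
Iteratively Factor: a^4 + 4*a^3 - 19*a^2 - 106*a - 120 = (a + 3)*(a^3 + a^2 - 22*a - 40) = (a - 5)*(a + 3)*(a^2 + 6*a + 8) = (a - 5)*(a + 3)*(a + 4)*(a + 2)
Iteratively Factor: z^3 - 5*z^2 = (z)*(z^2 - 5*z) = z^2*(z - 5)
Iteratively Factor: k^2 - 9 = (k + 3)*(k - 3)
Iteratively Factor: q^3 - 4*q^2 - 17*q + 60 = (q - 5)*(q^2 + q - 12) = (q - 5)*(q + 4)*(q - 3)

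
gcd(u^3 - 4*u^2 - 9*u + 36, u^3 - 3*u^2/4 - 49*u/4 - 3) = u^2 - u - 12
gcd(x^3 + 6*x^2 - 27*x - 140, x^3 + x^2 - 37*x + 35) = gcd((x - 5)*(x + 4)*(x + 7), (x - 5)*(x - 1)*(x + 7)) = x^2 + 2*x - 35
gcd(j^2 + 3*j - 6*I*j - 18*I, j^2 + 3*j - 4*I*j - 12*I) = j + 3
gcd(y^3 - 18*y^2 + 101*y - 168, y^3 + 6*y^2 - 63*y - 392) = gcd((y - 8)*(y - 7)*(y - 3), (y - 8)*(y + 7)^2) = y - 8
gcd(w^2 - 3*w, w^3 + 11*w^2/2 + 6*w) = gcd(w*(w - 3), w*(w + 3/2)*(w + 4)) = w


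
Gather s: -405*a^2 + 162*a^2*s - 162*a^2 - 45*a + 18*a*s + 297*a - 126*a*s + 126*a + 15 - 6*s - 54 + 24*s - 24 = -567*a^2 + 378*a + s*(162*a^2 - 108*a + 18) - 63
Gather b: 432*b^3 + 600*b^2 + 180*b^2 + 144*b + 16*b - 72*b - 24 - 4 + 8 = 432*b^3 + 780*b^2 + 88*b - 20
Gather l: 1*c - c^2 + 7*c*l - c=-c^2 + 7*c*l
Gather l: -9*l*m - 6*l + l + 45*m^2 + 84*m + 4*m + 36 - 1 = l*(-9*m - 5) + 45*m^2 + 88*m + 35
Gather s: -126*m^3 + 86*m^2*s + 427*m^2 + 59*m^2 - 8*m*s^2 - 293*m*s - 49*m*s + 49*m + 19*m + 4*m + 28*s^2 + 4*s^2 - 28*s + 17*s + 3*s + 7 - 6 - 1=-126*m^3 + 486*m^2 + 72*m + s^2*(32 - 8*m) + s*(86*m^2 - 342*m - 8)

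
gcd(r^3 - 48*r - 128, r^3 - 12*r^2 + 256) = r^2 - 4*r - 32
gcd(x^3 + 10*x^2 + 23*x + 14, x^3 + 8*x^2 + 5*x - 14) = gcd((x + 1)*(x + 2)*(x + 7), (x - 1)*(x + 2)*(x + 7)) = x^2 + 9*x + 14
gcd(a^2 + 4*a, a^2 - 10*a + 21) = 1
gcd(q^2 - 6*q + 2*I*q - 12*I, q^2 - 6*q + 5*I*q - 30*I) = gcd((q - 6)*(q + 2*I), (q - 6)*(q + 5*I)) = q - 6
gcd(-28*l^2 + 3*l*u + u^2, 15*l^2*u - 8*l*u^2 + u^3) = 1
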